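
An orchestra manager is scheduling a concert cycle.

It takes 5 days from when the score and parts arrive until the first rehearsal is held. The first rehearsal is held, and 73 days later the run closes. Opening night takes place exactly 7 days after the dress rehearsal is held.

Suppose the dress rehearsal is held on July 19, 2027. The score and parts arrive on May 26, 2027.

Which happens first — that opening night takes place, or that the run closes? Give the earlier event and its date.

The dress rehearsal is held: Jul 19, 2027.
Opening night takes place: Jul 19, 2027 + 7 days = Jul 26, 2027.
The score and parts arrive: May 26, 2027.
The first rehearsal is held: May 26, 2027 + 5 days = May 31, 2027.
The run closes: May 31, 2027 + 73 days = Aug 12, 2027.
Comparing: opening night takes place on Jul 26, 2027 vs the run closes on Aug 12, 2027. Earlier: opening night takes place.

Opening night takes place — July 26, 2027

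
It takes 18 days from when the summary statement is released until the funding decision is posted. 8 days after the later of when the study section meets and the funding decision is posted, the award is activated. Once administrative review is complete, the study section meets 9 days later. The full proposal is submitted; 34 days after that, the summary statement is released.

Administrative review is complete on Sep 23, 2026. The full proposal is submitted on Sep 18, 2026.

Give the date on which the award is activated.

Nov 17, 2026

Administrative review is complete: Sep 23, 2026.
The study section meets: Sep 23, 2026 + 9 days = Oct 2, 2026.
The full proposal is submitted: Sep 18, 2026.
The summary statement is released: Sep 18, 2026 + 34 days = Oct 22, 2026.
The funding decision is posted: Oct 22, 2026 + 18 days = Nov 9, 2026.
Both prerequisites met — the study section meets (Oct 2, 2026), the funding decision is posted (Nov 9, 2026); the later is Nov 9, 2026.
The award is activated: Nov 9, 2026 + 8 days = Nov 17, 2026.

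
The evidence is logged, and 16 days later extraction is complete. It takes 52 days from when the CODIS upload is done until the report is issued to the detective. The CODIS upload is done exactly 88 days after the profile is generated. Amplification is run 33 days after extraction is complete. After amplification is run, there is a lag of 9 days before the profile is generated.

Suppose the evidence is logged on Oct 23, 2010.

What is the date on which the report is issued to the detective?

May 9, 2011

The evidence is logged: Oct 23, 2010.
Extraction is complete: Oct 23, 2010 + 16 days = Nov 8, 2010.
Amplification is run: Nov 8, 2010 + 33 days = Dec 11, 2010.
The profile is generated: Dec 11, 2010 + 9 days = Dec 20, 2010.
The CODIS upload is done: Dec 20, 2010 + 88 days = Mar 18, 2011.
The report is issued to the detective: Mar 18, 2011 + 52 days = May 9, 2011.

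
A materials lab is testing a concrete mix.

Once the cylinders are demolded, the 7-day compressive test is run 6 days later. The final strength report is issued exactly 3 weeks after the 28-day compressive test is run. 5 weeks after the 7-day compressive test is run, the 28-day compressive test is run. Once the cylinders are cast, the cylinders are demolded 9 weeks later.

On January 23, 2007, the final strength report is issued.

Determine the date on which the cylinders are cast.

September 20, 2006

The final strength report is issued: Jan 23, 2007.
The 28-day compressive test is run: Jan 23, 2007 − 3 weeks = Jan 2, 2007.
The 7-day compressive test is run: Jan 2, 2007 − 5 weeks = Nov 28, 2006.
The cylinders are demolded: Nov 28, 2006 − 6 days = Nov 22, 2006.
The cylinders are cast: Nov 22, 2006 − 9 weeks = Sep 20, 2006.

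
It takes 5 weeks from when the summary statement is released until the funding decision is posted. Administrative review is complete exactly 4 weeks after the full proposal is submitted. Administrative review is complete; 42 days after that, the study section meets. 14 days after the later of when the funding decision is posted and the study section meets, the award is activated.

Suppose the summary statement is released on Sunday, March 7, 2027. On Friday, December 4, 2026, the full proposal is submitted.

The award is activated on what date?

Sunday, April 25, 2027

The summary statement is released: Mar 7, 2027.
The funding decision is posted: Mar 7, 2027 + 5 weeks = Apr 11, 2027.
The full proposal is submitted: Dec 4, 2026.
Administrative review is complete: Dec 4, 2026 + 4 weeks = Jan 1, 2027.
The study section meets: Jan 1, 2027 + 42 days = Feb 12, 2027.
Both prerequisites met — the funding decision is posted (Apr 11, 2027), the study section meets (Feb 12, 2027); the later is Apr 11, 2027.
The award is activated: Apr 11, 2027 + 14 days = Apr 25, 2027.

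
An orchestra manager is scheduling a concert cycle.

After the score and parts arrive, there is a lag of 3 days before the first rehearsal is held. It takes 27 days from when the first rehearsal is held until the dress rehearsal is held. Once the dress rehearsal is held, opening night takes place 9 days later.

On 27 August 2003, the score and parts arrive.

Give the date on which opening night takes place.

5 October 2003

The score and parts arrive: Aug 27, 2003.
The first rehearsal is held: Aug 27, 2003 + 3 days = Aug 30, 2003.
The dress rehearsal is held: Aug 30, 2003 + 27 days = Sep 26, 2003.
Opening night takes place: Sep 26, 2003 + 9 days = Oct 5, 2003.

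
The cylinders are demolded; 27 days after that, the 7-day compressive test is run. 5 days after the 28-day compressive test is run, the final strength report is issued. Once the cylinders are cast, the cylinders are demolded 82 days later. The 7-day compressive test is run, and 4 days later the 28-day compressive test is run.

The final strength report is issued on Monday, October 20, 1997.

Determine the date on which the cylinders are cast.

Tuesday, June 24, 1997

The final strength report is issued: Oct 20, 1997.
The 28-day compressive test is run: Oct 20, 1997 − 5 days = Oct 15, 1997.
The 7-day compressive test is run: Oct 15, 1997 − 4 days = Oct 11, 1997.
The cylinders are demolded: Oct 11, 1997 − 27 days = Sep 14, 1997.
The cylinders are cast: Sep 14, 1997 − 82 days = Jun 24, 1997.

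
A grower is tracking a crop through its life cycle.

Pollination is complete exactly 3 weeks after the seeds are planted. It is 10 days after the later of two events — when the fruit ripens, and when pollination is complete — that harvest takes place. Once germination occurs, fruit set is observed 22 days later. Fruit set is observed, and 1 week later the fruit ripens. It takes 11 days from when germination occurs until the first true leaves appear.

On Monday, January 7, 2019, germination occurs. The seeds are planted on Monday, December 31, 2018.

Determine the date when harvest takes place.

Friday, February 15, 2019

Germination occurs: Jan 7, 2019.
Fruit set is observed: Jan 7, 2019 + 22 days = Jan 29, 2019.
The fruit ripens: Jan 29, 2019 + 1 week = Feb 5, 2019.
The seeds are planted: Dec 31, 2018.
Pollination is complete: Dec 31, 2018 + 3 weeks = Jan 21, 2019.
Both prerequisites met — the fruit ripens (Feb 5, 2019), pollination is complete (Jan 21, 2019); the later is Feb 5, 2019.
Harvest takes place: Feb 5, 2019 + 10 days = Feb 15, 2019.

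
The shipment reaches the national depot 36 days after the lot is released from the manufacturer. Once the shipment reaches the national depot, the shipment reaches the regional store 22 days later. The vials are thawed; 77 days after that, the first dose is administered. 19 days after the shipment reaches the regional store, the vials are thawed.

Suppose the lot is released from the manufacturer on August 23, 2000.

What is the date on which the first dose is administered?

January 24, 2001

The lot is released from the manufacturer: Aug 23, 2000.
The shipment reaches the national depot: Aug 23, 2000 + 36 days = Sep 28, 2000.
The shipment reaches the regional store: Sep 28, 2000 + 22 days = Oct 20, 2000.
The vials are thawed: Oct 20, 2000 + 19 days = Nov 8, 2000.
The first dose is administered: Nov 8, 2000 + 77 days = Jan 24, 2001.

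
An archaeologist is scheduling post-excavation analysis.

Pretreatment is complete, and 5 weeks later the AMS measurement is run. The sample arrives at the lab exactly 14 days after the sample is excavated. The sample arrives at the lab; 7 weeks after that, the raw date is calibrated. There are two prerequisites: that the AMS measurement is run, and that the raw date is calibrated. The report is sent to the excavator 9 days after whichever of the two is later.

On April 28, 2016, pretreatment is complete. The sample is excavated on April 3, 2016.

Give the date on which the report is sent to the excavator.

June 14, 2016

Pretreatment is complete: Apr 28, 2016.
The AMS measurement is run: Apr 28, 2016 + 5 weeks = Jun 2, 2016.
The sample is excavated: Apr 3, 2016.
The sample arrives at the lab: Apr 3, 2016 + 14 days = Apr 17, 2016.
The raw date is calibrated: Apr 17, 2016 + 7 weeks = Jun 5, 2016.
Both prerequisites met — the AMS measurement is run (Jun 2, 2016), the raw date is calibrated (Jun 5, 2016); the later is Jun 5, 2016.
The report is sent to the excavator: Jun 5, 2016 + 9 days = Jun 14, 2016.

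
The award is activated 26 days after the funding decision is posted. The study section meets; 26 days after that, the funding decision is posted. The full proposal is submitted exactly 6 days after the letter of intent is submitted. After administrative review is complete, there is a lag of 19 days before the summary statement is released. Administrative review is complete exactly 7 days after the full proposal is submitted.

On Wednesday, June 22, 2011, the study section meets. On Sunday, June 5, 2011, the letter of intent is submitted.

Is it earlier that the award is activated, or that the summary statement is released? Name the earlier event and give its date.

The summary statement is released — Thursday, July 7, 2011

The study section meets: Jun 22, 2011.
The funding decision is posted: Jun 22, 2011 + 26 days = Jul 18, 2011.
The award is activated: Jul 18, 2011 + 26 days = Aug 13, 2011.
The letter of intent is submitted: Jun 5, 2011.
The full proposal is submitted: Jun 5, 2011 + 6 days = Jun 11, 2011.
Administrative review is complete: Jun 11, 2011 + 7 days = Jun 18, 2011.
The summary statement is released: Jun 18, 2011 + 19 days = Jul 7, 2011.
Comparing: the award is activated on Aug 13, 2011 vs the summary statement is released on Jul 7, 2011. Earlier: the summary statement is released.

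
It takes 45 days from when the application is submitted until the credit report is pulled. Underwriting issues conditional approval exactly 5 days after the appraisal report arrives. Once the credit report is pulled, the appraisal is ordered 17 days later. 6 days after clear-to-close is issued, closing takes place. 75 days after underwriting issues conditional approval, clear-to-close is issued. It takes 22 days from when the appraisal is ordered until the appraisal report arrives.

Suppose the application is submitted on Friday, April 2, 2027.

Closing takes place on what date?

Sunday, September 19, 2027

The application is submitted: Apr 2, 2027.
The credit report is pulled: Apr 2, 2027 + 45 days = May 17, 2027.
The appraisal is ordered: May 17, 2027 + 17 days = Jun 3, 2027.
The appraisal report arrives: Jun 3, 2027 + 22 days = Jun 25, 2027.
Underwriting issues conditional approval: Jun 25, 2027 + 5 days = Jun 30, 2027.
Clear-to-close is issued: Jun 30, 2027 + 75 days = Sep 13, 2027.
Closing takes place: Sep 13, 2027 + 6 days = Sep 19, 2027.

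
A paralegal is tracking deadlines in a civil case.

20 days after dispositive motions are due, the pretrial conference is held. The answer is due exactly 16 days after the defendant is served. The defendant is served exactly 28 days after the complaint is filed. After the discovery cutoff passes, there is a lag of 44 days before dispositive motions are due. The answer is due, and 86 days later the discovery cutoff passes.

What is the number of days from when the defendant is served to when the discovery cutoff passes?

Causal path: the defendant is served → the answer is due → the discovery cutoff passes.
Total delay along the path: 16 + 86 = 102 days.

102 days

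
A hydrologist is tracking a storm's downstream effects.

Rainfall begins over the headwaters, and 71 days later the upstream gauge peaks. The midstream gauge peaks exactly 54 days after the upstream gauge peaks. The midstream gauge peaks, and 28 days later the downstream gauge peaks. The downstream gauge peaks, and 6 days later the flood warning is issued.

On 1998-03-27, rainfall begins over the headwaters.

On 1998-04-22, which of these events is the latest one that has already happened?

Rainfall begins over the headwaters

Rainfall begins over the headwaters: Mar 27, 1998.
The upstream gauge peaks: Mar 27, 1998 + 71 days = Jun 6, 1998.
The midstream gauge peaks: Jun 6, 1998 + 54 days = Jul 30, 1998.
The downstream gauge peaks: Jul 30, 1998 + 28 days = Aug 27, 1998.
The flood warning is issued: Aug 27, 1998 + 6 days = Sep 2, 1998.
Apr 22, 1998 falls between when rainfall begins over the headwaters (Mar 27, 1998) and when the upstream gauge peaks (Jun 6, 1998).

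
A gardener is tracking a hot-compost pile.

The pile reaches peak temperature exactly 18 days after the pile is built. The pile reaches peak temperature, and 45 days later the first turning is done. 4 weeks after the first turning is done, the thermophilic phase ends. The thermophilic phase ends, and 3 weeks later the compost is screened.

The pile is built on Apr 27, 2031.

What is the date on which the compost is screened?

Aug 17, 2031

The pile is built: Apr 27, 2031.
The pile reaches peak temperature: Apr 27, 2031 + 18 days = May 15, 2031.
The first turning is done: May 15, 2031 + 45 days = Jun 29, 2031.
The thermophilic phase ends: Jun 29, 2031 + 4 weeks = Jul 27, 2031.
The compost is screened: Jul 27, 2031 + 3 weeks = Aug 17, 2031.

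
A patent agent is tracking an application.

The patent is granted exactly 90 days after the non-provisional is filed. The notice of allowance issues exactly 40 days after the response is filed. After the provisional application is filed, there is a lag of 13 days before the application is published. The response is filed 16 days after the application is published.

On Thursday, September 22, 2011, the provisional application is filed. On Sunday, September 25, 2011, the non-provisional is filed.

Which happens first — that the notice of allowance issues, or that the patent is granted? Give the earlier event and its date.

The provisional application is filed: Sep 22, 2011.
The application is published: Sep 22, 2011 + 13 days = Oct 5, 2011.
The response is filed: Oct 5, 2011 + 16 days = Oct 21, 2011.
The notice of allowance issues: Oct 21, 2011 + 40 days = Nov 30, 2011.
The non-provisional is filed: Sep 25, 2011.
The patent is granted: Sep 25, 2011 + 90 days = Dec 24, 2011.
Comparing: the notice of allowance issues on Nov 30, 2011 vs the patent is granted on Dec 24, 2011. Earlier: the notice of allowance issues.

The notice of allowance issues — Wednesday, November 30, 2011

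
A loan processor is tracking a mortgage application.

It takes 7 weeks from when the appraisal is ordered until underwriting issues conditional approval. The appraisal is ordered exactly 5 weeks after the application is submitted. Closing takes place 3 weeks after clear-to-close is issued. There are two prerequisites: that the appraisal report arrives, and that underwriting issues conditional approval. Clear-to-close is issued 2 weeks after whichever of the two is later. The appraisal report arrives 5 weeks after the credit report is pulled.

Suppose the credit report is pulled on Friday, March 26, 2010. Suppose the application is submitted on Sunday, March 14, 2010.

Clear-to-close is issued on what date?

The credit report is pulled: Mar 26, 2010.
The appraisal report arrives: Mar 26, 2010 + 5 weeks = Apr 30, 2010.
The application is submitted: Mar 14, 2010.
The appraisal is ordered: Mar 14, 2010 + 5 weeks = Apr 18, 2010.
Underwriting issues conditional approval: Apr 18, 2010 + 7 weeks = Jun 6, 2010.
Both prerequisites met — the appraisal report arrives (Apr 30, 2010), underwriting issues conditional approval (Jun 6, 2010); the later is Jun 6, 2010.
Clear-to-close is issued: Jun 6, 2010 + 2 weeks = Jun 20, 2010.

Sunday, June 20, 2010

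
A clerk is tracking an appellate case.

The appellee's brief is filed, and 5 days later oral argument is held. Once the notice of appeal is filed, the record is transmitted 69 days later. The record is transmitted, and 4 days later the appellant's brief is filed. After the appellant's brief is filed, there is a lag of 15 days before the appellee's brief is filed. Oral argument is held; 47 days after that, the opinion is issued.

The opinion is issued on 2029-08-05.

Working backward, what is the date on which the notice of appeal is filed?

2029-03-18

The opinion is issued: Aug 5, 2029.
Oral argument is held: Aug 5, 2029 − 47 days = Jun 19, 2029.
The appellee's brief is filed: Jun 19, 2029 − 5 days = Jun 14, 2029.
The appellant's brief is filed: Jun 14, 2029 − 15 days = May 30, 2029.
The record is transmitted: May 30, 2029 − 4 days = May 26, 2029.
The notice of appeal is filed: May 26, 2029 − 69 days = Mar 18, 2029.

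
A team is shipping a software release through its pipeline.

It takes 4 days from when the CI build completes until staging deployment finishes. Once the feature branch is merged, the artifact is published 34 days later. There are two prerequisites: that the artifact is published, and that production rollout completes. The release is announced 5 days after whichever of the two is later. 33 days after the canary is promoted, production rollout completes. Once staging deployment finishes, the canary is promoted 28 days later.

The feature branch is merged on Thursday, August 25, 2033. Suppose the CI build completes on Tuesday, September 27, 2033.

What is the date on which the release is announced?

The feature branch is merged: Aug 25, 2033.
The artifact is published: Aug 25, 2033 + 34 days = Sep 28, 2033.
The CI build completes: Sep 27, 2033.
Staging deployment finishes: Sep 27, 2033 + 4 days = Oct 1, 2033.
The canary is promoted: Oct 1, 2033 + 28 days = Oct 29, 2033.
Production rollout completes: Oct 29, 2033 + 33 days = Dec 1, 2033.
Both prerequisites met — the artifact is published (Sep 28, 2033), production rollout completes (Dec 1, 2033); the later is Dec 1, 2033.
The release is announced: Dec 1, 2033 + 5 days = Dec 6, 2033.

Tuesday, December 6, 2033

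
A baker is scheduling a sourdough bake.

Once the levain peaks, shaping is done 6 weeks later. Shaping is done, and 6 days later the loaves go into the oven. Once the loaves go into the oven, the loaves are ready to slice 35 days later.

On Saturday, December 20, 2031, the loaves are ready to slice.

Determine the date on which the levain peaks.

The loaves are ready to slice: Dec 20, 2031.
The loaves go into the oven: Dec 20, 2031 − 35 days = Nov 15, 2031.
Shaping is done: Nov 15, 2031 − 6 days = Nov 9, 2031.
The levain peaks: Nov 9, 2031 − 6 weeks = Sep 28, 2031.

Sunday, September 28, 2031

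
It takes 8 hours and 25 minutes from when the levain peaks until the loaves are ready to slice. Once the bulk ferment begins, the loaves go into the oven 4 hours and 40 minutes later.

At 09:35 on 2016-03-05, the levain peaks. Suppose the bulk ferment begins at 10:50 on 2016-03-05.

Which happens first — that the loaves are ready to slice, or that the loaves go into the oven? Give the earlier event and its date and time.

The loaves go into the oven — 15:30 on 2016-03-05

The levain peaks: 09:35 Mar 5, 2016.
The loaves are ready to slice: 09:35 Mar 5, 2016 + 8h25m = 18:00 Mar 5, 2016.
The bulk ferment begins: 10:50 Mar 5, 2016.
The loaves go into the oven: 10:50 Mar 5, 2016 + 4h40m = 15:30 Mar 5, 2016.
Comparing: the loaves are ready to slice at 18:00 Mar 5, 2016 vs the loaves go into the oven at 15:30 Mar 5, 2016. Earlier: the loaves go into the oven.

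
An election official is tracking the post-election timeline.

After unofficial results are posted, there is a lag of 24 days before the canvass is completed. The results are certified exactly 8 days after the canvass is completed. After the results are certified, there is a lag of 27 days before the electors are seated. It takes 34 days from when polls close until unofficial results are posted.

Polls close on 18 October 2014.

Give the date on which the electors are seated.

19 January 2015

Polls close: Oct 18, 2014.
Unofficial results are posted: Oct 18, 2014 + 34 days = Nov 21, 2014.
The canvass is completed: Nov 21, 2014 + 24 days = Dec 15, 2014.
The results are certified: Dec 15, 2014 + 8 days = Dec 23, 2014.
The electors are seated: Dec 23, 2014 + 27 days = Jan 19, 2015.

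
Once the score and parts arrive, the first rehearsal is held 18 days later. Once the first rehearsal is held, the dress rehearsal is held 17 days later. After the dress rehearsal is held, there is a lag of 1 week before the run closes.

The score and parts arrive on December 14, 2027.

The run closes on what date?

January 25, 2028

The score and parts arrive: Dec 14, 2027.
The first rehearsal is held: Dec 14, 2027 + 18 days = Jan 1, 2028.
The dress rehearsal is held: Jan 1, 2028 + 17 days = Jan 18, 2028.
The run closes: Jan 18, 2028 + 1 week = Jan 25, 2028.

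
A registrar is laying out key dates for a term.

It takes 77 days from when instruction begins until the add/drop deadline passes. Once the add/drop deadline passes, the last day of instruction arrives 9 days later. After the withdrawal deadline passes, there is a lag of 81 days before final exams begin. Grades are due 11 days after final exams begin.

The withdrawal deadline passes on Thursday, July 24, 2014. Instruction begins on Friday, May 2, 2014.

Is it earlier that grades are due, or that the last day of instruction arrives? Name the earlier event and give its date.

The withdrawal deadline passes: Jul 24, 2014.
Final exams begin: Jul 24, 2014 + 81 days = Oct 13, 2014.
Grades are due: Oct 13, 2014 + 11 days = Oct 24, 2014.
Instruction begins: May 2, 2014.
The add/drop deadline passes: May 2, 2014 + 77 days = Jul 18, 2014.
The last day of instruction arrives: Jul 18, 2014 + 9 days = Jul 27, 2014.
Comparing: grades are due on Oct 24, 2014 vs the last day of instruction arrives on Jul 27, 2014. Earlier: the last day of instruction arrives.

The last day of instruction arrives — Sunday, July 27, 2014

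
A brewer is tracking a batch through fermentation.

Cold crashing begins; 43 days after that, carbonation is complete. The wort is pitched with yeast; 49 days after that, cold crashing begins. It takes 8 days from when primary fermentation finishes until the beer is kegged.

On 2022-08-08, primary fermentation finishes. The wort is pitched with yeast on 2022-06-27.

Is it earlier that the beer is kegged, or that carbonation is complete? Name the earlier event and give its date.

Primary fermentation finishes: Aug 8, 2022.
The beer is kegged: Aug 8, 2022 + 8 days = Aug 16, 2022.
The wort is pitched with yeast: Jun 27, 2022.
Cold crashing begins: Jun 27, 2022 + 49 days = Aug 15, 2022.
Carbonation is complete: Aug 15, 2022 + 43 days = Sep 27, 2022.
Comparing: the beer is kegged on Aug 16, 2022 vs carbonation is complete on Sep 27, 2022. Earlier: the beer is kegged.

The beer is kegged — 2022-08-16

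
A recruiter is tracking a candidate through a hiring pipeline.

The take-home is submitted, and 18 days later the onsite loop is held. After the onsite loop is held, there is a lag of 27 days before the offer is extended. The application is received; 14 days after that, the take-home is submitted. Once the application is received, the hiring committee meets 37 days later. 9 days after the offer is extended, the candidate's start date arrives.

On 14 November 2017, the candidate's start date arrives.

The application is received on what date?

The candidate's start date arrives: Nov 14, 2017.
The offer is extended: Nov 14, 2017 − 9 days = Nov 5, 2017.
The onsite loop is held: Nov 5, 2017 − 27 days = Oct 9, 2017.
The take-home is submitted: Oct 9, 2017 − 18 days = Sep 21, 2017.
The application is received: Sep 21, 2017 − 14 days = Sep 7, 2017.

7 September 2017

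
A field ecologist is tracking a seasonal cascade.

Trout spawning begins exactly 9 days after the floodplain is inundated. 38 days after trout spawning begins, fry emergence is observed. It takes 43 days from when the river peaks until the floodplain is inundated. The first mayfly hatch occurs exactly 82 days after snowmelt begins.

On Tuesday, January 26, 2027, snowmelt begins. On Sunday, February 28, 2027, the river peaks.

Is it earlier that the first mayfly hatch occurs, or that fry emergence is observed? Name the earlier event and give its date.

The first mayfly hatch occurs — Sunday, April 18, 2027

Snowmelt begins: Jan 26, 2027.
The first mayfly hatch occurs: Jan 26, 2027 + 82 days = Apr 18, 2027.
The river peaks: Feb 28, 2027.
The floodplain is inundated: Feb 28, 2027 + 43 days = Apr 12, 2027.
Trout spawning begins: Apr 12, 2027 + 9 days = Apr 21, 2027.
Fry emergence is observed: Apr 21, 2027 + 38 days = May 29, 2027.
Comparing: the first mayfly hatch occurs on Apr 18, 2027 vs fry emergence is observed on May 29, 2027. Earlier: the first mayfly hatch occurs.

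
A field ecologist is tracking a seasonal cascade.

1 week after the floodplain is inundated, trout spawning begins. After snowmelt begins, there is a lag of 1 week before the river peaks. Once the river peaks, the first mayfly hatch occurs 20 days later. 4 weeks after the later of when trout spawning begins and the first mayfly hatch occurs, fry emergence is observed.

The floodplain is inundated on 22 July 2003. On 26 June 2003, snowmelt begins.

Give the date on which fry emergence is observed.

26 August 2003

The floodplain is inundated: Jul 22, 2003.
Trout spawning begins: Jul 22, 2003 + 1 week = Jul 29, 2003.
Snowmelt begins: Jun 26, 2003.
The river peaks: Jun 26, 2003 + 1 week = Jul 3, 2003.
The first mayfly hatch occurs: Jul 3, 2003 + 20 days = Jul 23, 2003.
Both prerequisites met — trout spawning begins (Jul 29, 2003), the first mayfly hatch occurs (Jul 23, 2003); the later is Jul 29, 2003.
Fry emergence is observed: Jul 29, 2003 + 4 weeks = Aug 26, 2003.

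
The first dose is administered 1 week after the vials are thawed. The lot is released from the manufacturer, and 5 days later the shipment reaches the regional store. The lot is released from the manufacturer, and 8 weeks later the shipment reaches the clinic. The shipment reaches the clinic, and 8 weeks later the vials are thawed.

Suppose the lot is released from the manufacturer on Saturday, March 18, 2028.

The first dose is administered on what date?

Saturday, July 15, 2028

The lot is released from the manufacturer: Mar 18, 2028.
The shipment reaches the clinic: Mar 18, 2028 + 8 weeks = May 13, 2028.
The vials are thawed: May 13, 2028 + 8 weeks = Jul 8, 2028.
The first dose is administered: Jul 8, 2028 + 1 week = Jul 15, 2028.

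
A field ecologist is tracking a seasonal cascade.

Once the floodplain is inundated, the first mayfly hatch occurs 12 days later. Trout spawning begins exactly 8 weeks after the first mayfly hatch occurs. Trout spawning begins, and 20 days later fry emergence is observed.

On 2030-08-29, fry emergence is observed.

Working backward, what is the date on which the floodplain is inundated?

2030-06-02

Fry emergence is observed: Aug 29, 2030.
Trout spawning begins: Aug 29, 2030 − 20 days = Aug 9, 2030.
The first mayfly hatch occurs: Aug 9, 2030 − 8 weeks = Jun 14, 2030.
The floodplain is inundated: Jun 14, 2030 − 12 days = Jun 2, 2030.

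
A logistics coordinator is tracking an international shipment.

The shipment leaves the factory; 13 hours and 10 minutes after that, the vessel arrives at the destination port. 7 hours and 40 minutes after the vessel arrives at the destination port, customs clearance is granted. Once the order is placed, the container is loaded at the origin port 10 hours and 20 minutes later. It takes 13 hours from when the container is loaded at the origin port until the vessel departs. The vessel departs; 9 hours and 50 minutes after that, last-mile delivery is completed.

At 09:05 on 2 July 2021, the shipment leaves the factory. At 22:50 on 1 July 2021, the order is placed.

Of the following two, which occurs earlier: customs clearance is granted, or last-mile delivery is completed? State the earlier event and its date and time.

Customs clearance is granted — 05:55 on 3 July 2021

The shipment leaves the factory: 09:05 Jul 2, 2021.
The vessel arrives at the destination port: 09:05 Jul 2, 2021 + 13h10m = 22:15 Jul 2, 2021.
Customs clearance is granted: 22:15 Jul 2, 2021 + 7h40m = 05:55 Jul 3, 2021.
The order is placed: 22:50 Jul 1, 2021.
The container is loaded at the origin port: 22:50 Jul 1, 2021 + 10h20m = 09:10 Jul 2, 2021.
The vessel departs: 09:10 Jul 2, 2021 + 13h = 22:10 Jul 2, 2021.
Last-mile delivery is completed: 22:10 Jul 2, 2021 + 9h50m = 08:00 Jul 3, 2021.
Comparing: customs clearance is granted at 05:55 Jul 3, 2021 vs last-mile delivery is completed at 08:00 Jul 3, 2021. Earlier: customs clearance is granted.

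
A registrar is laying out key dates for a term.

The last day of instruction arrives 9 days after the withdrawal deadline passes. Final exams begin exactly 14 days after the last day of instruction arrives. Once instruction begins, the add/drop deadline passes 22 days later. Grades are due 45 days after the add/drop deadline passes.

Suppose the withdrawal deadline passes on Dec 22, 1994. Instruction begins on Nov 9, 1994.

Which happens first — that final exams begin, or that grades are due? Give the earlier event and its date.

Final exams begin — Jan 14, 1995

The withdrawal deadline passes: Dec 22, 1994.
The last day of instruction arrives: Dec 22, 1994 + 9 days = Dec 31, 1994.
Final exams begin: Dec 31, 1994 + 14 days = Jan 14, 1995.
Instruction begins: Nov 9, 1994.
The add/drop deadline passes: Nov 9, 1994 + 22 days = Dec 1, 1994.
Grades are due: Dec 1, 1994 + 45 days = Jan 15, 1995.
Comparing: final exams begin on Jan 14, 1995 vs grades are due on Jan 15, 1995. Earlier: final exams begin.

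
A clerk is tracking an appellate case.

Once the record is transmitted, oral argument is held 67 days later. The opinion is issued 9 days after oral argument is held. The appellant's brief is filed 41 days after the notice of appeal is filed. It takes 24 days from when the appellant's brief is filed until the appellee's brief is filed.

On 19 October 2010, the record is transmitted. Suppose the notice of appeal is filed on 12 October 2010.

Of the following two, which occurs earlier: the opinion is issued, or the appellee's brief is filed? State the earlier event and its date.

The record is transmitted: Oct 19, 2010.
Oral argument is held: Oct 19, 2010 + 67 days = Dec 25, 2010.
The opinion is issued: Dec 25, 2010 + 9 days = Jan 3, 2011.
The notice of appeal is filed: Oct 12, 2010.
The appellant's brief is filed: Oct 12, 2010 + 41 days = Nov 22, 2010.
The appellee's brief is filed: Nov 22, 2010 + 24 days = Dec 16, 2010.
Comparing: the opinion is issued on Jan 3, 2011 vs the appellee's brief is filed on Dec 16, 2010. Earlier: the appellee's brief is filed.

The appellee's brief is filed — 16 December 2010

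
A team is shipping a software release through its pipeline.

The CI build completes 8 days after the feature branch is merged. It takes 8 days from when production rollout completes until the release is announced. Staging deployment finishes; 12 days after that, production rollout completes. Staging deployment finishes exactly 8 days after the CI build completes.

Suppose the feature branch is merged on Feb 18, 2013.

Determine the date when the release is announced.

The feature branch is merged: Feb 18, 2013.
The CI build completes: Feb 18, 2013 + 8 days = Feb 26, 2013.
Staging deployment finishes: Feb 26, 2013 + 8 days = Mar 6, 2013.
Production rollout completes: Mar 6, 2013 + 12 days = Mar 18, 2013.
The release is announced: Mar 18, 2013 + 8 days = Mar 26, 2013.

Mar 26, 2013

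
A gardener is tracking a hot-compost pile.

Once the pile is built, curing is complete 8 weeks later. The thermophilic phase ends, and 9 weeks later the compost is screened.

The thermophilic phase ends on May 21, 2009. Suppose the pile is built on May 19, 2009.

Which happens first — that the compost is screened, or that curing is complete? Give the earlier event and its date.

The thermophilic phase ends: May 21, 2009.
The compost is screened: May 21, 2009 + 9 weeks = Jul 23, 2009.
The pile is built: May 19, 2009.
Curing is complete: May 19, 2009 + 8 weeks = Jul 14, 2009.
Comparing: the compost is screened on Jul 23, 2009 vs curing is complete on Jul 14, 2009. Earlier: curing is complete.

Curing is complete — Jul 14, 2009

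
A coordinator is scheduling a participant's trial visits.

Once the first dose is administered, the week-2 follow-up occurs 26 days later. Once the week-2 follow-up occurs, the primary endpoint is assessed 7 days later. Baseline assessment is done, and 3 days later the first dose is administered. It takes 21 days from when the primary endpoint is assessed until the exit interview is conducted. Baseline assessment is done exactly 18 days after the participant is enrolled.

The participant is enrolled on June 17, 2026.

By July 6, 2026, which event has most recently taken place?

Baseline assessment is done

The participant is enrolled: Jun 17, 2026.
Baseline assessment is done: Jun 17, 2026 + 18 days = Jul 5, 2026.
The first dose is administered: Jul 5, 2026 + 3 days = Jul 8, 2026.
The week-2 follow-up occurs: Jul 8, 2026 + 26 days = Aug 3, 2026.
The primary endpoint is assessed: Aug 3, 2026 + 7 days = Aug 10, 2026.
The exit interview is conducted: Aug 10, 2026 + 21 days = Aug 31, 2026.
Jul 6, 2026 falls between when baseline assessment is done (Jul 5, 2026) and when the first dose is administered (Jul 8, 2026).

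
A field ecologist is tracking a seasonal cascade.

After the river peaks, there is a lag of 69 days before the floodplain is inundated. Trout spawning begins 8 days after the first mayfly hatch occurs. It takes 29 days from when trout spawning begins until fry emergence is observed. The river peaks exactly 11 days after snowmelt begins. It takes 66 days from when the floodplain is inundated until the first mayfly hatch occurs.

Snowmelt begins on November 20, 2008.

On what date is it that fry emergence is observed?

May 22, 2009

Snowmelt begins: Nov 20, 2008.
The river peaks: Nov 20, 2008 + 11 days = Dec 1, 2008.
The floodplain is inundated: Dec 1, 2008 + 69 days = Feb 8, 2009.
The first mayfly hatch occurs: Feb 8, 2009 + 66 days = Apr 15, 2009.
Trout spawning begins: Apr 15, 2009 + 8 days = Apr 23, 2009.
Fry emergence is observed: Apr 23, 2009 + 29 days = May 22, 2009.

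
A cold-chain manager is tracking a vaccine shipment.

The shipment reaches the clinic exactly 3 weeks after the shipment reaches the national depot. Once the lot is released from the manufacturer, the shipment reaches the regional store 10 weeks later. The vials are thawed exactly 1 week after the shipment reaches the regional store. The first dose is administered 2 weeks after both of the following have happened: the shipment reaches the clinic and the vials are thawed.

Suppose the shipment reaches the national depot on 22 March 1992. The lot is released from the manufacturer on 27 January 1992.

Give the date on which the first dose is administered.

27 April 1992

The shipment reaches the national depot: Mar 22, 1992.
The shipment reaches the clinic: Mar 22, 1992 + 3 weeks = Apr 12, 1992.
The lot is released from the manufacturer: Jan 27, 1992.
The shipment reaches the regional store: Jan 27, 1992 + 10 weeks = Apr 6, 1992.
The vials are thawed: Apr 6, 1992 + 1 week = Apr 13, 1992.
Both prerequisites met — the shipment reaches the clinic (Apr 12, 1992), the vials are thawed (Apr 13, 1992); the later is Apr 13, 1992.
The first dose is administered: Apr 13, 1992 + 2 weeks = Apr 27, 1992.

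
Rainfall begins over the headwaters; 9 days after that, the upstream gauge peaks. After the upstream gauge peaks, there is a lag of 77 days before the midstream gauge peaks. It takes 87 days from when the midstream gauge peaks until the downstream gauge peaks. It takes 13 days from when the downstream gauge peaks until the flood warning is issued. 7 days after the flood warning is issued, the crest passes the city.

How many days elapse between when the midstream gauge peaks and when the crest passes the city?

107 days

Causal path: the midstream gauge peaks → the downstream gauge peaks → the flood warning is issued → the crest passes the city.
Total delay along the path: 87 + 13 + 7 = 107 days.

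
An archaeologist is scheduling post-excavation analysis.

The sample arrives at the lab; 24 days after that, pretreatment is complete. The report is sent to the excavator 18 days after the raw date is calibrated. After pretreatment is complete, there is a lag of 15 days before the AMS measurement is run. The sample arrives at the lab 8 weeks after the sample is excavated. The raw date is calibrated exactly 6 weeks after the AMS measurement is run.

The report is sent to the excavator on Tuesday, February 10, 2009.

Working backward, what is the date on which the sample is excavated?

Monday, September 8, 2008

The report is sent to the excavator: Feb 10, 2009.
The raw date is calibrated: Feb 10, 2009 − 18 days = Jan 23, 2009.
The AMS measurement is run: Jan 23, 2009 − 6 weeks = Dec 12, 2008.
Pretreatment is complete: Dec 12, 2008 − 15 days = Nov 27, 2008.
The sample arrives at the lab: Nov 27, 2008 − 24 days = Nov 3, 2008.
The sample is excavated: Nov 3, 2008 − 8 weeks = Sep 8, 2008.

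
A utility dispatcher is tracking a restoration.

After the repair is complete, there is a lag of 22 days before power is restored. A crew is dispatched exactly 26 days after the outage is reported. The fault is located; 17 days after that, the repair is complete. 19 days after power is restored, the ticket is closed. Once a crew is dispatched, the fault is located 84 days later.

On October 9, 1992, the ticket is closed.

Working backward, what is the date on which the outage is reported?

April 24, 1992

The ticket is closed: Oct 9, 1992.
Power is restored: Oct 9, 1992 − 19 days = Sep 20, 1992.
The repair is complete: Sep 20, 1992 − 22 days = Aug 29, 1992.
The fault is located: Aug 29, 1992 − 17 days = Aug 12, 1992.
A crew is dispatched: Aug 12, 1992 − 84 days = May 20, 1992.
The outage is reported: May 20, 1992 − 26 days = Apr 24, 1992.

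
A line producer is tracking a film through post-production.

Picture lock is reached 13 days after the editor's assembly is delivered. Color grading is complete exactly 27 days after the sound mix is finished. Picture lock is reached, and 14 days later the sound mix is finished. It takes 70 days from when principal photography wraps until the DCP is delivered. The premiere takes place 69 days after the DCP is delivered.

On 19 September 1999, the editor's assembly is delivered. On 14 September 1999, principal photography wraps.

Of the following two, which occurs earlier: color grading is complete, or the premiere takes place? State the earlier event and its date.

Color grading is complete — 12 November 1999

The editor's assembly is delivered: Sep 19, 1999.
Picture lock is reached: Sep 19, 1999 + 13 days = Oct 2, 1999.
The sound mix is finished: Oct 2, 1999 + 14 days = Oct 16, 1999.
Color grading is complete: Oct 16, 1999 + 27 days = Nov 12, 1999.
Principal photography wraps: Sep 14, 1999.
The DCP is delivered: Sep 14, 1999 + 70 days = Nov 23, 1999.
The premiere takes place: Nov 23, 1999 + 69 days = Jan 31, 2000.
Comparing: color grading is complete on Nov 12, 1999 vs the premiere takes place on Jan 31, 2000. Earlier: color grading is complete.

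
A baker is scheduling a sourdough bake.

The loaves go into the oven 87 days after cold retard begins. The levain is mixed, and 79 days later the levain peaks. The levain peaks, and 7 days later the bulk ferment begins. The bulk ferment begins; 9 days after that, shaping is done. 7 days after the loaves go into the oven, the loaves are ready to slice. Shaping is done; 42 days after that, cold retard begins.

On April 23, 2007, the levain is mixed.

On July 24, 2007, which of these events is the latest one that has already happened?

The levain is mixed: Apr 23, 2007.
The levain peaks: Apr 23, 2007 + 79 days = Jul 11, 2007.
The bulk ferment begins: Jul 11, 2007 + 7 days = Jul 18, 2007.
Shaping is done: Jul 18, 2007 + 9 days = Jul 27, 2007.
Cold retard begins: Jul 27, 2007 + 42 days = Sep 7, 2007.
The loaves go into the oven: Sep 7, 2007 + 87 days = Dec 3, 2007.
The loaves are ready to slice: Dec 3, 2007 + 7 days = Dec 10, 2007.
Jul 24, 2007 falls between when the bulk ferment begins (Jul 18, 2007) and when shaping is done (Jul 27, 2007).

The bulk ferment begins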